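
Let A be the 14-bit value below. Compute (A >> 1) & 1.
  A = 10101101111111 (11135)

Bit 1 is the 2nd from the right.
  10101101111111
              ^
That bit is 1.

Answer: 1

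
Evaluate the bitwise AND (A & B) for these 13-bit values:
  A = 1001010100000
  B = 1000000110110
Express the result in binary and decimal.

Apply & to each column (1 only where both bits are 1):
  1001010100000
& 1000000110110
---------------
  1000000100000

Answer: 1000000100000 (4128)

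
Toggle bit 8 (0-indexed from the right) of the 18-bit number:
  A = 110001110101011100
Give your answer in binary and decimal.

Mask = 1 << 8 = 000000000100000000
Bit 8 of A is 1; XOR with the mask flips it to 0.
  110001110101011100
^ 000000000100000000
--------------------
  110001110001011100

Answer: 110001110001011100 (203868)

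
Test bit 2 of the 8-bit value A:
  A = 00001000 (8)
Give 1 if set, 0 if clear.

Bit 2 is the 3rd from the right.
  00001000
       ^
That bit is 0.

Answer: 0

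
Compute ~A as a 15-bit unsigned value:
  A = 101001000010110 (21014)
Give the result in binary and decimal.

Flip each bit (0->1, 1->0):
  101001000010110
  010110111101001

Answer: 010110111101001 (11753)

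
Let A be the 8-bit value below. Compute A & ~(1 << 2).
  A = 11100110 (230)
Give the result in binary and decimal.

Mask = ~(1 << 2) = 11111011
Bit 2 of A is 1, so AND-ing with the mask clears it to 0.
  11100110
& 11111011
----------
  11100010

Answer: 11100010 (226)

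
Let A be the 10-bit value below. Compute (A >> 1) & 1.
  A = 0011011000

Bit 1 is the 2nd from the right.
  0011011000
          ^
That bit is 0.

Answer: 0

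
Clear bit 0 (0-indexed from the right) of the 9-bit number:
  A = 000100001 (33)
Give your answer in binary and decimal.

Mask = ~(1 << 0) = 111111110
Bit 0 of A is 1, so AND-ing with the mask clears it to 0.
  000100001
& 111111110
-----------
  000100000

Answer: 000100000 (32)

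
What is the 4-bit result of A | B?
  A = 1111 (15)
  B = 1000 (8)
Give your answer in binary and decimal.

Apply | to each column (1 where either bit is 1):
  1111
| 1000
------
  1111

Answer: 1111 (15)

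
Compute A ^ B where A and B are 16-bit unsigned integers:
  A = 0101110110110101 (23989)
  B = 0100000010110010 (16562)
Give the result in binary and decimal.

Apply ^ to each column (1 where bits differ):
  0101110110110101
^ 0100000010110010
------------------
  0001110100000111

Answer: 0001110100000111 (7431)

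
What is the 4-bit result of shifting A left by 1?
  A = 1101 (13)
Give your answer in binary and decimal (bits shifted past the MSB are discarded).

Shift left by 1: drop the top 1 bit(s), append 1 zero(s) on the right.
  1101  ->  discard [1], keep [101], append 0
= 1010

Answer: 1010 (10)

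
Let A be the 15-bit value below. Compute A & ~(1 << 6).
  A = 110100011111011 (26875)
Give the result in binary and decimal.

Mask = ~(1 << 6) = 111111110111111
Bit 6 of A is 1, so AND-ing with the mask clears it to 0.
  110100011111011
& 111111110111111
-----------------
  110100010111011

Answer: 110100010111011 (26811)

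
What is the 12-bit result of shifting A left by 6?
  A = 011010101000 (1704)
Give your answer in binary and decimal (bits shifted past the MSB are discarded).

Shift left by 6: drop the top 6 bit(s), append 6 zero(s) on the right.
  011010101000  ->  discard [011010], keep [101000], append 000000
= 101000000000

Answer: 101000000000 (2560)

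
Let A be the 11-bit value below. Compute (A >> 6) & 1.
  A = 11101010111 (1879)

Bit 6 is the 7th from the right.
  11101010111
      ^
That bit is 1.

Answer: 1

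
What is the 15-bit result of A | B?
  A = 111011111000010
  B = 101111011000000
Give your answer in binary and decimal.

Apply | to each column (1 where either bit is 1):
  111011111000010
| 101111011000000
-----------------
  111111111000010

Answer: 111111111000010 (32706)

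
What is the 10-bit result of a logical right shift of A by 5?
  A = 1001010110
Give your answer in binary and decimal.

Logical shift right by 5: drop the bottom 5 bit(s), prepend 5 zero(s) on the left.
  1001010110  ->  keep [10010], discard [10110], prepend 00000
= 0000010010

Answer: 0000010010 (18)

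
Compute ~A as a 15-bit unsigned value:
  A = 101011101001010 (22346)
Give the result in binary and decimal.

Flip each bit (0->1, 1->0):
  101011101001010
  010100010110101

Answer: 010100010110101 (10421)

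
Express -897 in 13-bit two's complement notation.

1. Binary of +897:  0001110000001
2. Invert bits:     1110001111110
3. Add 1:           1110001111111

Answer: 1110001111111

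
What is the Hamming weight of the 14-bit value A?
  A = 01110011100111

01110011100111
1-bits at positions (from bit 0 = LSB): 0, 1, 2, 5, 6, 7, 10, 11, 12
Count = 9

Answer: 9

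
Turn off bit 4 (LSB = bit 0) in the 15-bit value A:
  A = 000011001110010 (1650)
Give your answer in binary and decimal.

Mask = ~(1 << 4) = 111111111101111
Bit 4 of A is 1, so AND-ing with the mask clears it to 0.
  000011001110010
& 111111111101111
-----------------
  000011001100010

Answer: 000011001100010 (1634)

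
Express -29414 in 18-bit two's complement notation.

1. Binary of +29414:  000111001011100110
2. Invert bits:     111000110100011001
3. Add 1:           111000110100011010

Answer: 111000110100011010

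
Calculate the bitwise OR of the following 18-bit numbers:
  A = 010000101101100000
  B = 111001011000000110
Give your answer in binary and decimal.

Apply | to each column (1 where either bit is 1):
  010000101101100000
| 111001011000000110
--------------------
  111001111101100110

Answer: 111001111101100110 (237414)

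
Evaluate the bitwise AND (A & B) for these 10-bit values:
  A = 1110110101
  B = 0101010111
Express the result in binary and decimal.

Apply & to each column (1 only where both bits are 1):
  1110110101
& 0101010111
------------
  0100010101

Answer: 0100010101 (277)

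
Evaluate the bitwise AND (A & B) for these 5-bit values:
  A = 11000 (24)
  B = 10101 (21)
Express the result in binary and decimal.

Apply & to each column (1 only where both bits are 1):
  11000
& 10101
-------
  10000

Answer: 10000 (16)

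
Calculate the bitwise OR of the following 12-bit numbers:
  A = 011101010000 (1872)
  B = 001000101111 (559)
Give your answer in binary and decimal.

Apply | to each column (1 where either bit is 1):
  011101010000
| 001000101111
--------------
  011101111111

Answer: 011101111111 (1919)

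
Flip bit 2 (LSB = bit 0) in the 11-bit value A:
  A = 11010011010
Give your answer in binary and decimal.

Mask = 1 << 2 = 00000000100
Bit 2 of A is 0; XOR with the mask flips it to 1.
  11010011010
^ 00000000100
-------------
  11010011110

Answer: 11010011110 (1694)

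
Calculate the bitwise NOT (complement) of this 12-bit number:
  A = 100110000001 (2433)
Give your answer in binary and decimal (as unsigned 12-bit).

Flip each bit (0->1, 1->0):
  100110000001
  011001111110

Answer: 011001111110 (1662)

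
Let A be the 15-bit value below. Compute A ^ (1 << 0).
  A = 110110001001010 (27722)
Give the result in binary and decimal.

Mask = 1 << 0 = 000000000000001
Bit 0 of A is 0; XOR with the mask flips it to 1.
  110110001001010
^ 000000000000001
-----------------
  110110001001011

Answer: 110110001001011 (27723)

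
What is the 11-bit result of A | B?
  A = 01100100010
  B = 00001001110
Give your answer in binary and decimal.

Apply | to each column (1 where either bit is 1):
  01100100010
| 00001001110
-------------
  01101101110

Answer: 01101101110 (878)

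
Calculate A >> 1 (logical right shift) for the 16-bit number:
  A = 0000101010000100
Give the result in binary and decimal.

Logical shift right by 1: drop the bottom 1 bit(s), prepend 1 zero(s) on the left.
  0000101010000100  ->  keep [000010101000010], discard [0], prepend 0
= 0000010101000010

Answer: 0000010101000010 (1346)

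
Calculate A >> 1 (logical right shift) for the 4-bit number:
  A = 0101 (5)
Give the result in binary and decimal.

Logical shift right by 1: drop the bottom 1 bit(s), prepend 1 zero(s) on the left.
  0101  ->  keep [010], discard [1], prepend 0
= 0010

Answer: 0010 (2)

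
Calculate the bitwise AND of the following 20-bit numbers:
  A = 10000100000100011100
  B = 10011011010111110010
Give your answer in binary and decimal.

Apply & to each column (1 only where both bits are 1):
  10000100000100011100
& 10011011010111110010
----------------------
  10000000000100010000

Answer: 10000000000100010000 (524560)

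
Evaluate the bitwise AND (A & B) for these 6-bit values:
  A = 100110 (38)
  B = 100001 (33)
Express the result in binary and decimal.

Apply & to each column (1 only where both bits are 1):
  100110
& 100001
--------
  100000

Answer: 100000 (32)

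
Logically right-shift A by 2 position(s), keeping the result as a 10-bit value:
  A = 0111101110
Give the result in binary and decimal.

Logical shift right by 2: drop the bottom 2 bit(s), prepend 2 zero(s) on the left.
  0111101110  ->  keep [01111011], discard [10], prepend 00
= 0001111011

Answer: 0001111011 (123)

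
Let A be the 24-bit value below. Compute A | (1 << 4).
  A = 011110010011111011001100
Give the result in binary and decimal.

Mask = 1 << 4 = 000000000000000000010000
Bit 4 of A is 0, so OR-ing with the mask flips it to 1.
  011110010011111011001100
| 000000000000000000010000
--------------------------
  011110010011111011011100

Answer: 011110010011111011011100 (7945948)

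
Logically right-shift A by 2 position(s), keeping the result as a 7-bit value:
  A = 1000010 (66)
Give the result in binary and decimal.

Logical shift right by 2: drop the bottom 2 bit(s), prepend 2 zero(s) on the left.
  1000010  ->  keep [10000], discard [10], prepend 00
= 0010000

Answer: 0010000 (16)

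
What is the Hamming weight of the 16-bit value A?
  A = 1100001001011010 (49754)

1100001001011010
1-bits at positions (from bit 0 = LSB): 1, 3, 4, 6, 9, 14, 15
Count = 7

Answer: 7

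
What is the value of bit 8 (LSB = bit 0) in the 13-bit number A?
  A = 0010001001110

Bit 8 is the 9th from the right.
  0010001001110
      ^
That bit is 0.

Answer: 0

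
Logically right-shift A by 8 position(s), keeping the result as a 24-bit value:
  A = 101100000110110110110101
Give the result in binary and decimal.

Logical shift right by 8: drop the bottom 8 bit(s), prepend 8 zero(s) on the left.
  101100000110110110110101  ->  keep [1011000001101101], discard [10110101], prepend 00000000
= 000000001011000001101101

Answer: 000000001011000001101101 (45165)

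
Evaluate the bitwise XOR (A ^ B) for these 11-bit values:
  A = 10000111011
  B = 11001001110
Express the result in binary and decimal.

Apply ^ to each column (1 where bits differ):
  10000111011
^ 11001001110
-------------
  01001110101

Answer: 01001110101 (629)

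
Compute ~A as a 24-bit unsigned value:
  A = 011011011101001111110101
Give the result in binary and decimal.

Flip each bit (0->1, 1->0):
  011011011101001111110101
  100100100010110000001010

Answer: 100100100010110000001010 (9579530)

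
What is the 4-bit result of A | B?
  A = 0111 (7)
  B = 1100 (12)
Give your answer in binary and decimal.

Apply | to each column (1 where either bit is 1):
  0111
| 1100
------
  1111

Answer: 1111 (15)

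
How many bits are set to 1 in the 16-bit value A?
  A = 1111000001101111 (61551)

1111000001101111
1-bits at positions (from bit 0 = LSB): 0, 1, 2, 3, 5, 6, 12, 13, 14, 15
Count = 10

Answer: 10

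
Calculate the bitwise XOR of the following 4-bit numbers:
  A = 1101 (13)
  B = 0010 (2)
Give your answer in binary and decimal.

Apply ^ to each column (1 where bits differ):
  1101
^ 0010
------
  1111

Answer: 1111 (15)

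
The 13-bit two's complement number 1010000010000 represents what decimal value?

MSB is 1, so the value is negative. Find the magnitude:
1. Invert bits:  0101111101111
2. Add 1:        0101111110000  = 3056
3. Apply sign:   -3056

Answer: -3056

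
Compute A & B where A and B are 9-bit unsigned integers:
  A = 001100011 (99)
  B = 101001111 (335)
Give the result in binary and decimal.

Apply & to each column (1 only where both bits are 1):
  001100011
& 101001111
-----------
  001000011

Answer: 001000011 (67)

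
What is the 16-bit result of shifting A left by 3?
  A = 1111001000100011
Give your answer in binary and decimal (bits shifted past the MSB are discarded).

Shift left by 3: drop the top 3 bit(s), append 3 zero(s) on the right.
  1111001000100011  ->  discard [111], keep [1001000100011], append 000
= 1001000100011000

Answer: 1001000100011000 (37144)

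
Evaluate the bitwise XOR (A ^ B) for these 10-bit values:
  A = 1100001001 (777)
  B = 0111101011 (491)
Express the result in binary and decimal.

Apply ^ to each column (1 where bits differ):
  1100001001
^ 0111101011
------------
  1011100010

Answer: 1011100010 (738)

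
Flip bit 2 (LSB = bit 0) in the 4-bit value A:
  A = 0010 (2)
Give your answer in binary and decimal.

Mask = 1 << 2 = 0100
Bit 2 of A is 0; XOR with the mask flips it to 1.
  0010
^ 0100
------
  0110

Answer: 0110 (6)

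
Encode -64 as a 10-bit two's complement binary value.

1. Binary of +64:  0001000000
2. Invert bits:     1110111111
3. Add 1:           1111000000

Answer: 1111000000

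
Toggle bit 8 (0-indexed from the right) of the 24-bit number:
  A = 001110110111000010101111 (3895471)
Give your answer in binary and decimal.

Mask = 1 << 8 = 000000000000000100000000
Bit 8 of A is 0; XOR with the mask flips it to 1.
  001110110111000010101111
^ 000000000000000100000000
--------------------------
  001110110111000110101111

Answer: 001110110111000110101111 (3895727)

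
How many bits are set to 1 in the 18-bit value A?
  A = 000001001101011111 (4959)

000001001101011111
1-bits at positions (from bit 0 = LSB): 0, 1, 2, 3, 4, 6, 8, 9, 12
Count = 9

Answer: 9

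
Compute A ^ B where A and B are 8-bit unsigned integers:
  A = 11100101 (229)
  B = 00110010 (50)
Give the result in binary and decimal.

Apply ^ to each column (1 where bits differ):
  11100101
^ 00110010
----------
  11010111

Answer: 11010111 (215)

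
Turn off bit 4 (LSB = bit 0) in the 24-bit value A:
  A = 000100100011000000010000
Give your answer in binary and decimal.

Mask = ~(1 << 4) = 111111111111111111101111
Bit 4 of A is 1, so AND-ing with the mask clears it to 0.
  000100100011000000010000
& 111111111111111111101111
--------------------------
  000100100011000000000000

Answer: 000100100011000000000000 (1191936)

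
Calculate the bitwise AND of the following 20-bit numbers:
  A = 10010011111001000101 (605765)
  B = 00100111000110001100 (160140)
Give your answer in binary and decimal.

Apply & to each column (1 only where both bits are 1):
  10010011111001000101
& 00100111000110001100
----------------------
  00000011000000000100

Answer: 00000011000000000100 (12292)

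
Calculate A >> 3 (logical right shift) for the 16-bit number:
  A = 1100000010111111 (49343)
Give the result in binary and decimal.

Logical shift right by 3: drop the bottom 3 bit(s), prepend 3 zero(s) on the left.
  1100000010111111  ->  keep [1100000010111], discard [111], prepend 000
= 0001100000010111

Answer: 0001100000010111 (6167)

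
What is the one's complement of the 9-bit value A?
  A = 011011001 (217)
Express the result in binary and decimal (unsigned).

Flip each bit (0->1, 1->0):
  011011001
  100100110

Answer: 100100110 (294)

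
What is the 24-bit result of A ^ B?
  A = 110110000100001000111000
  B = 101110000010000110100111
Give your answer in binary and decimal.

Apply ^ to each column (1 where bits differ):
  110110000100001000111000
^ 101110000010000110100111
--------------------------
  011000000110001110011111

Answer: 011000000110001110011111 (6316959)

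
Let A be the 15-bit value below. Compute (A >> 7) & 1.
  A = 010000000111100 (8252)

Bit 7 is the 8th from the right.
  010000000111100
         ^
That bit is 0.

Answer: 0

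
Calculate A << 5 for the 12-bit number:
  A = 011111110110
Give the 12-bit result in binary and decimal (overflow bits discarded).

Shift left by 5: drop the top 5 bit(s), append 5 zero(s) on the right.
  011111110110  ->  discard [01111], keep [1110110], append 00000
= 111011000000

Answer: 111011000000 (3776)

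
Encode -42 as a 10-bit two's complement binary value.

1. Binary of +42:  0000101010
2. Invert bits:     1111010101
3. Add 1:           1111010110

Answer: 1111010110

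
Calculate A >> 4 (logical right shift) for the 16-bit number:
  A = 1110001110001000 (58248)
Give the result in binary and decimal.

Logical shift right by 4: drop the bottom 4 bit(s), prepend 4 zero(s) on the left.
  1110001110001000  ->  keep [111000111000], discard [1000], prepend 0000
= 0000111000111000

Answer: 0000111000111000 (3640)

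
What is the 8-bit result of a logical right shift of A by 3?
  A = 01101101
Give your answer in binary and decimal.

Logical shift right by 3: drop the bottom 3 bit(s), prepend 3 zero(s) on the left.
  01101101  ->  keep [01101], discard [101], prepend 000
= 00001101

Answer: 00001101 (13)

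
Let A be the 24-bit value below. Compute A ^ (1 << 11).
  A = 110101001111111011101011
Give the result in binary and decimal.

Mask = 1 << 11 = 000000000000100000000000
Bit 11 of A is 1; XOR with the mask flips it to 0.
  110101001111111011101011
^ 000000000000100000000000
--------------------------
  110101001111011011101011

Answer: 110101001111011011101011 (13956843)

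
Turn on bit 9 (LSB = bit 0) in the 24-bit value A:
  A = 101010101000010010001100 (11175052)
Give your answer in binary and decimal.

Mask = 1 << 9 = 000000000000001000000000
Bit 9 of A is 0, so OR-ing with the mask flips it to 1.
  101010101000010010001100
| 000000000000001000000000
--------------------------
  101010101000011010001100

Answer: 101010101000011010001100 (11175564)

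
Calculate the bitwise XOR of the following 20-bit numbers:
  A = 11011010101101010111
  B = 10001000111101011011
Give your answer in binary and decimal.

Apply ^ to each column (1 where bits differ):
  11011010101101010111
^ 10001000111101011011
----------------------
  01010010010000001100

Answer: 01010010010000001100 (336908)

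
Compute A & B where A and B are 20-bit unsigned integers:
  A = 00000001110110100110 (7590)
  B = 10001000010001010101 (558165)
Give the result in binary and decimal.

Apply & to each column (1 only where both bits are 1):
  00000001110110100110
& 10001000010001010101
----------------------
  00000000010000000100

Answer: 00000000010000000100 (1028)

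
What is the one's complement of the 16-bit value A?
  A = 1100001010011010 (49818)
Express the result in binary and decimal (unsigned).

Flip each bit (0->1, 1->0):
  1100001010011010
  0011110101100101

Answer: 0011110101100101 (15717)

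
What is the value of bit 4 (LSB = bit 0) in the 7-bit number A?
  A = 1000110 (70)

Bit 4 is the 5th from the right.
  1000110
    ^
That bit is 0.

Answer: 0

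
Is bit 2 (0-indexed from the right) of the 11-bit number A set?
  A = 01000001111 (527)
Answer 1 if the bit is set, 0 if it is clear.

Bit 2 is the 3rd from the right.
  01000001111
          ^
That bit is 1.

Answer: 1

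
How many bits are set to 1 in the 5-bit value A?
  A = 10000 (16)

10000
1-bits at positions (from bit 0 = LSB): 4
Count = 1

Answer: 1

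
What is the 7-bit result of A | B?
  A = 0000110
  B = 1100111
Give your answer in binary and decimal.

Apply | to each column (1 where either bit is 1):
  0000110
| 1100111
---------
  1100111

Answer: 1100111 (103)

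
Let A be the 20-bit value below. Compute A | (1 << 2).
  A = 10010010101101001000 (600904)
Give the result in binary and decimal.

Mask = 1 << 2 = 00000000000000000100
Bit 2 of A is 0, so OR-ing with the mask flips it to 1.
  10010010101101001000
| 00000000000000000100
----------------------
  10010010101101001100

Answer: 10010010101101001100 (600908)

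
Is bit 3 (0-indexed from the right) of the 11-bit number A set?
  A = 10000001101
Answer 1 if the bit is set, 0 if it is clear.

Bit 3 is the 4th from the right.
  10000001101
         ^
That bit is 1.

Answer: 1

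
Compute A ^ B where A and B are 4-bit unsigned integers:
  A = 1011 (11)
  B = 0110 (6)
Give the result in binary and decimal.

Apply ^ to each column (1 where bits differ):
  1011
^ 0110
------
  1101

Answer: 1101 (13)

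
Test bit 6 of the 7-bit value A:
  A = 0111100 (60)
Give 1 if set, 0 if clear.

Bit 6 is the 7th from the right.
  0111100
  ^
That bit is 0.

Answer: 0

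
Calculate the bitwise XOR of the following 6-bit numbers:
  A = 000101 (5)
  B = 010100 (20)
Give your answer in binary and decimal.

Apply ^ to each column (1 where bits differ):
  000101
^ 010100
--------
  010001

Answer: 010001 (17)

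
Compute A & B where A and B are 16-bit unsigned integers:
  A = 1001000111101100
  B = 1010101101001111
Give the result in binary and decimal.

Apply & to each column (1 only where both bits are 1):
  1001000111101100
& 1010101101001111
------------------
  1000000101001100

Answer: 1000000101001100 (33100)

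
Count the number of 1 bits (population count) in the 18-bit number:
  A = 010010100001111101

010010100001111101
1-bits at positions (from bit 0 = LSB): 0, 2, 3, 4, 5, 6, 11, 13, 16
Count = 9

Answer: 9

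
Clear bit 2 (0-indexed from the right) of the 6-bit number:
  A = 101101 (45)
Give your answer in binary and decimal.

Mask = ~(1 << 2) = 111011
Bit 2 of A is 1, so AND-ing with the mask clears it to 0.
  101101
& 111011
--------
  101001

Answer: 101001 (41)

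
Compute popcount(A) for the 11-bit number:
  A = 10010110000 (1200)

10010110000
1-bits at positions (from bit 0 = LSB): 4, 5, 7, 10
Count = 4

Answer: 4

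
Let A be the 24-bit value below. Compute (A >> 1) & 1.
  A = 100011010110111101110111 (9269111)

Bit 1 is the 2nd from the right.
  100011010110111101110111
                        ^
That bit is 1.

Answer: 1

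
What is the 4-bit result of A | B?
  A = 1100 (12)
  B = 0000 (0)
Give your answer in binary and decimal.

Apply | to each column (1 where either bit is 1):
  1100
| 0000
------
  1100

Answer: 1100 (12)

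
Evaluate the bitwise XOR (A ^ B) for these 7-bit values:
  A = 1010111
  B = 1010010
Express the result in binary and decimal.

Apply ^ to each column (1 where bits differ):
  1010111
^ 1010010
---------
  0000101

Answer: 0000101 (5)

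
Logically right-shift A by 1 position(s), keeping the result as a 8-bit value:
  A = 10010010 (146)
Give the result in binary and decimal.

Logical shift right by 1: drop the bottom 1 bit(s), prepend 1 zero(s) on the left.
  10010010  ->  keep [1001001], discard [0], prepend 0
= 01001001

Answer: 01001001 (73)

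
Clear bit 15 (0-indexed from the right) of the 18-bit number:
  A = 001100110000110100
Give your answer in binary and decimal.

Mask = ~(1 << 15) = 110111111111111111
Bit 15 of A is 1, so AND-ing with the mask clears it to 0.
  001100110000110100
& 110111111111111111
--------------------
  000100110000110100

Answer: 000100110000110100 (19508)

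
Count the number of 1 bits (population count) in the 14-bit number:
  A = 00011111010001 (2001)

00011111010001
1-bits at positions (from bit 0 = LSB): 0, 4, 6, 7, 8, 9, 10
Count = 7

Answer: 7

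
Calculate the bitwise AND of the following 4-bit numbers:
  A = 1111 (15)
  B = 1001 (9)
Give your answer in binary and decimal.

Apply & to each column (1 only where both bits are 1):
  1111
& 1001
------
  1001

Answer: 1001 (9)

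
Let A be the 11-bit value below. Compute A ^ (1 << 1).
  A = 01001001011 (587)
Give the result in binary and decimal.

Mask = 1 << 1 = 00000000010
Bit 1 of A is 1; XOR with the mask flips it to 0.
  01001001011
^ 00000000010
-------------
  01001001001

Answer: 01001001001 (585)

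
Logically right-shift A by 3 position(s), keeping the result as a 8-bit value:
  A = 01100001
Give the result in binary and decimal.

Logical shift right by 3: drop the bottom 3 bit(s), prepend 3 zero(s) on the left.
  01100001  ->  keep [01100], discard [001], prepend 000
= 00001100

Answer: 00001100 (12)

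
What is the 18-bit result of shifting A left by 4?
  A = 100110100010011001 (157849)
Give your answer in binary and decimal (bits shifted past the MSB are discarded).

Shift left by 4: drop the top 4 bit(s), append 4 zero(s) on the right.
  100110100010011001  ->  discard [1001], keep [10100010011001], append 0000
= 101000100110010000

Answer: 101000100110010000 (166288)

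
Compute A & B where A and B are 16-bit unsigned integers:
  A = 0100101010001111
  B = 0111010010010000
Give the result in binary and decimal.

Apply & to each column (1 only where both bits are 1):
  0100101010001111
& 0111010010010000
------------------
  0100000010000000

Answer: 0100000010000000 (16512)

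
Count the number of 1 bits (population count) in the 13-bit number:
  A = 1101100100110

1101100100110
1-bits at positions (from bit 0 = LSB): 1, 2, 5, 8, 9, 11, 12
Count = 7

Answer: 7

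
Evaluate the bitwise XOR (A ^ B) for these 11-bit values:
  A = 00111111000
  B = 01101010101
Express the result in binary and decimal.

Apply ^ to each column (1 where bits differ):
  00111111000
^ 01101010101
-------------
  01010101101

Answer: 01010101101 (685)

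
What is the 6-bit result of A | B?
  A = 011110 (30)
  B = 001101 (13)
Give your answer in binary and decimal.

Apply | to each column (1 where either bit is 1):
  011110
| 001101
--------
  011111

Answer: 011111 (31)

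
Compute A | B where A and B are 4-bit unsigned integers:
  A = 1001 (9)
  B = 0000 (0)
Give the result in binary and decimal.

Apply | to each column (1 where either bit is 1):
  1001
| 0000
------
  1001

Answer: 1001 (9)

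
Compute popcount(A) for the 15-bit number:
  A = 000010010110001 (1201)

000010010110001
1-bits at positions (from bit 0 = LSB): 0, 4, 5, 7, 10
Count = 5

Answer: 5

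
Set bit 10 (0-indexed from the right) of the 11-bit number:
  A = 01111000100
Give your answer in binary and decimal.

Mask = 1 << 10 = 10000000000
Bit 10 of A is 0, so OR-ing with the mask flips it to 1.
  01111000100
| 10000000000
-------------
  11111000100

Answer: 11111000100 (1988)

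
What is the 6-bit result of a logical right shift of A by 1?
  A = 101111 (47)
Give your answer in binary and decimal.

Logical shift right by 1: drop the bottom 1 bit(s), prepend 1 zero(s) on the left.
  101111  ->  keep [10111], discard [1], prepend 0
= 010111

Answer: 010111 (23)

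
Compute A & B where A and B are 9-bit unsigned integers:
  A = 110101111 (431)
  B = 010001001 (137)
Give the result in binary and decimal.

Apply & to each column (1 only where both bits are 1):
  110101111
& 010001001
-----------
  010001001

Answer: 010001001 (137)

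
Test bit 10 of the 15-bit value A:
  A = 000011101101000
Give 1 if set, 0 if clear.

Bit 10 is the 11th from the right.
  000011101101000
      ^
That bit is 1.

Answer: 1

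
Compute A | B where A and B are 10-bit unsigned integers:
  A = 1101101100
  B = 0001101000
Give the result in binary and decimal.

Apply | to each column (1 where either bit is 1):
  1101101100
| 0001101000
------------
  1101101100

Answer: 1101101100 (876)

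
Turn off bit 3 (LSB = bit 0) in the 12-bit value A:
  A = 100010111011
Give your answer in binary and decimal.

Mask = ~(1 << 3) = 111111110111
Bit 3 of A is 1, so AND-ing with the mask clears it to 0.
  100010111011
& 111111110111
--------------
  100010110011

Answer: 100010110011 (2227)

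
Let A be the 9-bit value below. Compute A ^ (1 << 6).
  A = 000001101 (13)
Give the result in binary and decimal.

Mask = 1 << 6 = 001000000
Bit 6 of A is 0; XOR with the mask flips it to 1.
  000001101
^ 001000000
-----------
  001001101

Answer: 001001101 (77)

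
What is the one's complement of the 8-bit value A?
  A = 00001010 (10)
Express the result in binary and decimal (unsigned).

Flip each bit (0->1, 1->0):
  00001010
  11110101

Answer: 11110101 (245)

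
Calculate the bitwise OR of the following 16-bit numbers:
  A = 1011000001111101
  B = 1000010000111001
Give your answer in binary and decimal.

Apply | to each column (1 where either bit is 1):
  1011000001111101
| 1000010000111001
------------------
  1011010001111101

Answer: 1011010001111101 (46205)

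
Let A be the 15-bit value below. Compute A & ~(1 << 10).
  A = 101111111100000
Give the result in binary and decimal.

Mask = ~(1 << 10) = 111101111111111
Bit 10 of A is 1, so AND-ing with the mask clears it to 0.
  101111111100000
& 111101111111111
-----------------
  101101111100000

Answer: 101101111100000 (23520)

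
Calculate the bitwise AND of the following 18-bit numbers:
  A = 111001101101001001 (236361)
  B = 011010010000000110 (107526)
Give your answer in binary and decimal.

Apply & to each column (1 only where both bits are 1):
  111001101101001001
& 011010010000000110
--------------------
  011000000000000000

Answer: 011000000000000000 (98304)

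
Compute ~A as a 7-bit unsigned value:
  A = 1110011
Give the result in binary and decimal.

Flip each bit (0->1, 1->0):
  1110011
  0001100

Answer: 0001100 (12)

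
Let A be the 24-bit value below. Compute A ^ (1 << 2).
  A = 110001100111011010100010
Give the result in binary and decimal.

Mask = 1 << 2 = 000000000000000000000100
Bit 2 of A is 0; XOR with the mask flips it to 1.
  110001100111011010100010
^ 000000000000000000000100
--------------------------
  110001100111011010100110

Answer: 110001100111011010100110 (13006502)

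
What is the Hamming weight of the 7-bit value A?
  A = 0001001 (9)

0001001
1-bits at positions (from bit 0 = LSB): 0, 3
Count = 2

Answer: 2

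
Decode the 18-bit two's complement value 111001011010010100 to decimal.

MSB is 1, so the value is negative. Find the magnitude:
1. Invert bits:  000110100101101011
2. Add 1:        000110100101101100  = 26988
3. Apply sign:   -26988

Answer: -26988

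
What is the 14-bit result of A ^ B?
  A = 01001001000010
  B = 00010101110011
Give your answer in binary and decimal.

Apply ^ to each column (1 where bits differ):
  01001001000010
^ 00010101110011
----------------
  01011100110001

Answer: 01011100110001 (5937)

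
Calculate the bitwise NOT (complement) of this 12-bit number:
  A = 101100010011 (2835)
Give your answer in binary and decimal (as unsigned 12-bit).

Flip each bit (0->1, 1->0):
  101100010011
  010011101100

Answer: 010011101100 (1260)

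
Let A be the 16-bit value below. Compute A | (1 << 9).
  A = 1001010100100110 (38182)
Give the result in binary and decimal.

Mask = 1 << 9 = 0000001000000000
Bit 9 of A is 0, so OR-ing with the mask flips it to 1.
  1001010100100110
| 0000001000000000
------------------
  1001011100100110

Answer: 1001011100100110 (38694)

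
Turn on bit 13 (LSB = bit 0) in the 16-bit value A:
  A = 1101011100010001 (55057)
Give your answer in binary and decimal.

Mask = 1 << 13 = 0010000000000000
Bit 13 of A is 0, so OR-ing with the mask flips it to 1.
  1101011100010001
| 0010000000000000
------------------
  1111011100010001

Answer: 1111011100010001 (63249)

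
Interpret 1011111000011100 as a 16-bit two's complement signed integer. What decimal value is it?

MSB is 1, so the value is negative. Find the magnitude:
1. Invert bits:  0100000111100011
2. Add 1:        0100000111100100  = 16868
3. Apply sign:   -16868

Answer: -16868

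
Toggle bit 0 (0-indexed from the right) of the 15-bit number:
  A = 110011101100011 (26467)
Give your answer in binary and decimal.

Mask = 1 << 0 = 000000000000001
Bit 0 of A is 1; XOR with the mask flips it to 0.
  110011101100011
^ 000000000000001
-----------------
  110011101100010

Answer: 110011101100010 (26466)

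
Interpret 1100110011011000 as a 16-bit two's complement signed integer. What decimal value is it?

MSB is 1, so the value is negative. Find the magnitude:
1. Invert bits:  0011001100100111
2. Add 1:        0011001100101000  = 13096
3. Apply sign:   -13096

Answer: -13096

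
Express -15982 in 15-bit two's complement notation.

1. Binary of +15982:  011111001101110
2. Invert bits:     100000110010001
3. Add 1:           100000110010010

Answer: 100000110010010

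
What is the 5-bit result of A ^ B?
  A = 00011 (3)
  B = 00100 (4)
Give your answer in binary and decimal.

Apply ^ to each column (1 where bits differ):
  00011
^ 00100
-------
  00111

Answer: 00111 (7)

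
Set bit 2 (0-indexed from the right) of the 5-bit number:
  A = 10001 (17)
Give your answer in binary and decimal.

Mask = 1 << 2 = 00100
Bit 2 of A is 0, so OR-ing with the mask flips it to 1.
  10001
| 00100
-------
  10101

Answer: 10101 (21)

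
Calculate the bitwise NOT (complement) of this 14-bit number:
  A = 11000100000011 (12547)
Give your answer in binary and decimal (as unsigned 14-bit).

Flip each bit (0->1, 1->0):
  11000100000011
  00111011111100

Answer: 00111011111100 (3836)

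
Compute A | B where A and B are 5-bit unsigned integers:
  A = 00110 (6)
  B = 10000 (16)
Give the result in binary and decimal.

Apply | to each column (1 where either bit is 1):
  00110
| 10000
-------
  10110

Answer: 10110 (22)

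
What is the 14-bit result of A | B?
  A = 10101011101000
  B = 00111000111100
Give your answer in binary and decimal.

Apply | to each column (1 where either bit is 1):
  10101011101000
| 00111000111100
----------------
  10111011111100

Answer: 10111011111100 (12028)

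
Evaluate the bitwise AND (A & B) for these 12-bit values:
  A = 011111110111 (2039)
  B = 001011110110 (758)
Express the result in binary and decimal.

Apply & to each column (1 only where both bits are 1):
  011111110111
& 001011110110
--------------
  001011110110

Answer: 001011110110 (758)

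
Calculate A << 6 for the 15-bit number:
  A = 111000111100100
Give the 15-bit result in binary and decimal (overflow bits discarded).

Shift left by 6: drop the top 6 bit(s), append 6 zero(s) on the right.
  111000111100100  ->  discard [111000], keep [111100100], append 000000
= 111100100000000

Answer: 111100100000000 (30976)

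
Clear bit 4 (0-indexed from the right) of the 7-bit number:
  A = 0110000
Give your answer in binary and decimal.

Mask = ~(1 << 4) = 1101111
Bit 4 of A is 1, so AND-ing with the mask clears it to 0.
  0110000
& 1101111
---------
  0100000

Answer: 0100000 (32)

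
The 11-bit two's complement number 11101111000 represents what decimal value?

MSB is 1, so the value is negative. Find the magnitude:
1. Invert bits:  00010000111
2. Add 1:        00010001000  = 136
3. Apply sign:   -136

Answer: -136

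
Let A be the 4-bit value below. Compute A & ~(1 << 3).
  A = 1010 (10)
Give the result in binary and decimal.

Mask = ~(1 << 3) = 0111
Bit 3 of A is 1, so AND-ing with the mask clears it to 0.
  1010
& 0111
------
  0010

Answer: 0010 (2)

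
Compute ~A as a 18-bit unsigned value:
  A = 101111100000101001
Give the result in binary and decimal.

Flip each bit (0->1, 1->0):
  101111100000101001
  010000011111010110

Answer: 010000011111010110 (67542)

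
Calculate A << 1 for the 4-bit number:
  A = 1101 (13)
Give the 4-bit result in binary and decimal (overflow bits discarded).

Shift left by 1: drop the top 1 bit(s), append 1 zero(s) on the right.
  1101  ->  discard [1], keep [101], append 0
= 1010

Answer: 1010 (10)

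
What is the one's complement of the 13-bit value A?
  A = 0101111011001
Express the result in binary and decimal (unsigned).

Flip each bit (0->1, 1->0):
  0101111011001
  1010000100110

Answer: 1010000100110 (5158)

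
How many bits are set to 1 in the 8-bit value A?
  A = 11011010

11011010
1-bits at positions (from bit 0 = LSB): 1, 3, 4, 6, 7
Count = 5

Answer: 5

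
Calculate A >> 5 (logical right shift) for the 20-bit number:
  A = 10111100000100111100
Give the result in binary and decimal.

Logical shift right by 5: drop the bottom 5 bit(s), prepend 5 zero(s) on the left.
  10111100000100111100  ->  keep [101111000001001], discard [11100], prepend 00000
= 00000101111000001001

Answer: 00000101111000001001 (24073)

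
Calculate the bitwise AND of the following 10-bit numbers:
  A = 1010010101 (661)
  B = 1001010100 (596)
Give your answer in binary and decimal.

Apply & to each column (1 only where both bits are 1):
  1010010101
& 1001010100
------------
  1000010100

Answer: 1000010100 (532)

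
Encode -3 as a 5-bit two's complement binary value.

1. Binary of +3:  00011
2. Invert bits:     11100
3. Add 1:           11101

Answer: 11101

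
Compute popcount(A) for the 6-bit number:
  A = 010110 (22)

010110
1-bits at positions (from bit 0 = LSB): 1, 2, 4
Count = 3

Answer: 3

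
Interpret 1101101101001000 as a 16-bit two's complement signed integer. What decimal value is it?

MSB is 1, so the value is negative. Find the magnitude:
1. Invert bits:  0010010010110111
2. Add 1:        0010010010111000  = 9400
3. Apply sign:   -9400

Answer: -9400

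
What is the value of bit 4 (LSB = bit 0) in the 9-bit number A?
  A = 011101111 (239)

Bit 4 is the 5th from the right.
  011101111
      ^
That bit is 0.

Answer: 0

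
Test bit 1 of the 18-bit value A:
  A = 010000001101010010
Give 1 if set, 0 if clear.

Bit 1 is the 2nd from the right.
  010000001101010010
                  ^
That bit is 1.

Answer: 1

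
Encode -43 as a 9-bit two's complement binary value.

1. Binary of +43:  000101011
2. Invert bits:     111010100
3. Add 1:           111010101

Answer: 111010101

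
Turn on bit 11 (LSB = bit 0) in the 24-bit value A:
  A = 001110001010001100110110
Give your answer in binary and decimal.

Mask = 1 << 11 = 000000000000100000000000
Bit 11 of A is 0, so OR-ing with the mask flips it to 1.
  001110001010001100110110
| 000000000000100000000000
--------------------------
  001110001010101100110110

Answer: 001110001010101100110110 (3713846)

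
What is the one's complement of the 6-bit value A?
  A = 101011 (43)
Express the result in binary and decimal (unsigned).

Flip each bit (0->1, 1->0):
  101011
  010100

Answer: 010100 (20)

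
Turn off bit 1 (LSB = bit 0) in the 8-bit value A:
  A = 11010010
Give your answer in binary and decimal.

Mask = ~(1 << 1) = 11111101
Bit 1 of A is 1, so AND-ing with the mask clears it to 0.
  11010010
& 11111101
----------
  11010000

Answer: 11010000 (208)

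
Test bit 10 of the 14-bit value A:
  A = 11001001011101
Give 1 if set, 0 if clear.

Bit 10 is the 11th from the right.
  11001001011101
     ^
That bit is 0.

Answer: 0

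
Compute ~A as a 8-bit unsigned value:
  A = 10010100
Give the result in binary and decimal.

Flip each bit (0->1, 1->0):
  10010100
  01101011

Answer: 01101011 (107)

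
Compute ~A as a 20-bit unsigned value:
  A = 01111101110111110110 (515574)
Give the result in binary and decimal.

Flip each bit (0->1, 1->0):
  01111101110111110110
  10000010001000001001

Answer: 10000010001000001001 (533001)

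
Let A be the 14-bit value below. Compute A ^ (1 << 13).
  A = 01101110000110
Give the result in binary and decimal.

Mask = 1 << 13 = 10000000000000
Bit 13 of A is 0; XOR with the mask flips it to 1.
  01101110000110
^ 10000000000000
----------------
  11101110000110

Answer: 11101110000110 (15238)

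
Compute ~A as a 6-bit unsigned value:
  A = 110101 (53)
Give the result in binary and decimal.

Flip each bit (0->1, 1->0):
  110101
  001010

Answer: 001010 (10)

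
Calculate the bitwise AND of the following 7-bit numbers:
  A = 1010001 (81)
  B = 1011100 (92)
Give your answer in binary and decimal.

Apply & to each column (1 only where both bits are 1):
  1010001
& 1011100
---------
  1010000

Answer: 1010000 (80)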